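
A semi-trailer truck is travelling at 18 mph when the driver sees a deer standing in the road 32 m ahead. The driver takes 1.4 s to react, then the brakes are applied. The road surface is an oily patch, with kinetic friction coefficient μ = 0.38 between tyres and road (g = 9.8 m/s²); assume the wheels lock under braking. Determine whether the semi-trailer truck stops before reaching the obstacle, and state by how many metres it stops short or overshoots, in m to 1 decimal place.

18 mph × 0.44704 = 8.0467 m/s.
a = μg = 0.38 × 9.8 = 3.724 m/s².
Reaction distance = 8.0467 × 1.4 = 11.265 m.
Braking distance = v²/(2a) = 64.749 / 7.448 = 8.693 m.
Total stopping distance = 11.265 + 8.693 = 19.958 m, vs 32 m available — it stops with 32 − 19.958 = 12.042 m to spare.

Yes — it stops 12.0 m short of the obstacle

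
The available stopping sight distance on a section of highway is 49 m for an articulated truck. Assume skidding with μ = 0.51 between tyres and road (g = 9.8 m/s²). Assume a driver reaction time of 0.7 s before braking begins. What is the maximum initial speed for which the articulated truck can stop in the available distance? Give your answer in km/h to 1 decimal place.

Maximum speed ≈ 68.1 km/h

a = μg = 0.51 × 9.8 = 4.998 m/s².
Stopping distance: v·t_r + v²/(2a) = 49 with t_r = 0.7 s and a = 4.998 m/s².
So v² + 6.997 v − 489.80 = 0.
Positive root: v = −a·t_r + √((a·t_r)² + 2a·d) = −3.499 + √(12.243 + 489.80) = 18.9073 m/s.
18.9073 m/s × 3.6 = 68.066 km/h.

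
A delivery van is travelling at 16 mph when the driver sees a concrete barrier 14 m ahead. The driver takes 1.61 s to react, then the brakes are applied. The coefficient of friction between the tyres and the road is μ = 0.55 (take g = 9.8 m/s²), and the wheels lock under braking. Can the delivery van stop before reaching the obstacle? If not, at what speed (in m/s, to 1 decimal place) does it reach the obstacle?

16 mph × 0.44704 = 7.1526 m/s.
a = μg = 0.55 × 9.8 = 5.390 m/s².
Reaction distance = 7.1526 × 1.61 = 11.516 m.
Braking distance needed to stop: v²/(2a) = 51.160 / 10.780 = 4.746 m, so total needed = 11.516 + 4.746 = 16.262 m > 14 m — it cannot stop.
Distance remaining when braking begins: 14 − 11.516 = 2.484 m.
v² = v₀² − 2a·d = 51.160 − 2 × 5.390 × 2.484 = 24.382 m²/s².
v = √24.382 = 4.938 m/s.

No — it strikes the obstacle at 4.9 m/s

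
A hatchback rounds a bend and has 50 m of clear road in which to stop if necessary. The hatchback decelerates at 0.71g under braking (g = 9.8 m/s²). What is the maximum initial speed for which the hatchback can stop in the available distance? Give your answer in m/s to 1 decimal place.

Maximum speed ≈ 26.4 m/s

a = 0.71 × 9.8 = 6.958 m/s².
v²/(2a) = d ⇒ v = √(2 × 6.958 × 50) = √695.80 = 26.3780 m/s.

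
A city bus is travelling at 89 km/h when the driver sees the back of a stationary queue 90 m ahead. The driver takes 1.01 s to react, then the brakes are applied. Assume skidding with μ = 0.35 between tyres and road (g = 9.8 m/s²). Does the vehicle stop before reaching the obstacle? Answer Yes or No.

No

89 km/h ÷ 3.6 = 24.7222 m/s.
a = μg = 0.35 × 9.8 = 3.430 m/s².
Reaction distance = 24.7222 × 1.01 = 24.969 m.
Braking distance = v²/(2a) = 611.187 / 6.860 = 89.094 m.
Total stopping distance = 24.969 + 89.094 = 114.063 m, vs 90 m available — it cannot stop in time and overshoots by 114.063 − 90 = 24.063 m.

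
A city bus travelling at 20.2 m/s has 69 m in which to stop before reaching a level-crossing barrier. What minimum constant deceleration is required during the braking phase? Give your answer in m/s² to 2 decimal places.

Required deceleration ≈ 2.96 m/s²

v² = 2a·d ⇒ a = v²/(2d) = 20.2000² / (2 × 69.000) = 408.040 / 138.000 = 2.9568 m/s².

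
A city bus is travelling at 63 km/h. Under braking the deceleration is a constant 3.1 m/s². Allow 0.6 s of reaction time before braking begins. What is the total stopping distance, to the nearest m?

Total stopping distance ≈ 60 m

63 km/h ÷ 3.6 = 17.5000 m/s.
Reaction distance = v·t_r = 17.5000 × 0.6 = 10.500 m.
Braking distance = v²/(2a) = 17.5000² / (2 × 3.100) = 306.250 / 6.200 = 49.395 m.
Total = 10.500 + 49.395 = 59.895 m.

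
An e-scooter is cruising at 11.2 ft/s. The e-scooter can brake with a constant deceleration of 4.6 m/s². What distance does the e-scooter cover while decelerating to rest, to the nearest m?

Braking distance ≈ 1 m

11.2 ft/s × 0.3048 = 3.4138 m/s.
Braking distance = v²/(2a) = 3.4138² / (2 × 4.600) = 11.654 / 9.200 = 1.267 m.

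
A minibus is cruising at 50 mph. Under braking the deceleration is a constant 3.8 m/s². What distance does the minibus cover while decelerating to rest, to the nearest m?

50 mph × 0.44704 = 22.3520 m/s.
Braking distance = v²/(2a) = 22.3520² / (2 × 3.800) = 499.612 / 7.600 = 65.738 m.

Braking distance ≈ 66 m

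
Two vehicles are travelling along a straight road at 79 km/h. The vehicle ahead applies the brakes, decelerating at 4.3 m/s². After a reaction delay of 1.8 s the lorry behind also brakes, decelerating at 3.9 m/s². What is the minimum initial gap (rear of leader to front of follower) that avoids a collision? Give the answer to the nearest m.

79 km/h ÷ 3.6 = 21.9444 m/s.
Leader travels v²/(2a_L) = 481.557 / 8.600 = 55.995 m before stopping.
Follower covers v·t_r = 21.9444 × 1.8 = 39.500 m while reacting, then v²/(2a_F) = 481.557 / 7.800 = 61.738 m while braking, for a total of 39.500 + 61.738 = 101.238 m.
Since a_F ≤ a_L and the follower starts braking later, the follower is never slower than the leader, so the closest approach is when both have stopped.
Minimum gap = 101.238 − 55.995 = 45.243 m.

Minimum gap ≈ 45 m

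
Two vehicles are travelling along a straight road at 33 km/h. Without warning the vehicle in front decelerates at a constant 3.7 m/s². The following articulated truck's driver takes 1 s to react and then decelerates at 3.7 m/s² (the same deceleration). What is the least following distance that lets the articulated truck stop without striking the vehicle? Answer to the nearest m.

Minimum gap ≈ 9 m

33 km/h ÷ 3.6 = 9.1667 m/s.
Leader travels v²/(2a_L) = 84.028 / 7.400 = 11.355 m before stopping.
Follower covers v·t_r = 9.1667 × 1 = 9.167 m while reacting, then v²/(2a_F) = 84.028 / 7.400 = 11.355 m while braking, for a total of 9.167 + 11.355 = 20.522 m.
Since a_F ≤ a_L and the follower starts braking later, the follower is never slower than the leader, so the closest approach is when both have stopped.
Minimum gap = 20.522 − 11.355 = 9.167 m.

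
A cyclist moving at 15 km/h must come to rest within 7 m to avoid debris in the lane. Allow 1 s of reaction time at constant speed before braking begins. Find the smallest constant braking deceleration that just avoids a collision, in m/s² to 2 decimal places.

15 km/h ÷ 3.6 = 4.1667 m/s.
Distance covered during reaction = 4.1667 × 1 = 4.167 m.
Distance available for braking: 7 − 4.167 = 2.833 m.
v² = 2a·d ⇒ a = v²/(2d) = 4.1667² / (2 × 2.833) = 17.361 / 5.666 = 3.0641 m/s².

Required deceleration ≈ 3.06 m/s²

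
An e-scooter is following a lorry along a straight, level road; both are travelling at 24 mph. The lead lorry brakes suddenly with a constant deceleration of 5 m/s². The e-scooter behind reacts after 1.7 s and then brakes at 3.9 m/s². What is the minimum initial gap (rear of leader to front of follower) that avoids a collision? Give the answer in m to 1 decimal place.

Minimum gap ≈ 21.5 m

24 mph × 0.44704 = 10.7290 m/s.
Leader travels v²/(2a_L) = 115.111 / 10.000 = 11.511 m before stopping.
Follower covers v·t_r = 10.7290 × 1.7 = 18.239 m while reacting, then v²/(2a_F) = 115.111 / 7.800 = 14.758 m while braking, for a total of 18.239 + 14.758 = 32.997 m.
Since a_F ≤ a_L and the follower starts braking later, the follower is never slower than the leader, so the closest approach is when both have stopped.
Minimum gap = 32.997 − 11.511 = 21.486 m.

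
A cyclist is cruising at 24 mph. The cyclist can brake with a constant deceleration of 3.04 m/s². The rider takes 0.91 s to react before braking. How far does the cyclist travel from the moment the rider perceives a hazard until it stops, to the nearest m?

Total stopping distance ≈ 29 m

24 mph × 0.44704 = 10.7290 m/s.
Reaction distance = v·t_r = 10.7290 × 0.91 = 9.763 m.
Braking distance = v²/(2a) = 10.7290² / (2 × 3.040) = 115.111 / 6.080 = 18.933 m.
Total = 9.763 + 18.933 = 28.696 m.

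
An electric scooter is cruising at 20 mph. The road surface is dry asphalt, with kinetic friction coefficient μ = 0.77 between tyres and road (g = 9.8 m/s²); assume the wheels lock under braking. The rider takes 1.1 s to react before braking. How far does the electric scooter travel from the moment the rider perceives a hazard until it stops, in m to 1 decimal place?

Total stopping distance ≈ 15.1 m

20 mph × 0.44704 = 8.9408 m/s.
a = μg = 0.77 × 9.8 = 7.546 m/s².
Reaction distance = v·t_r = 8.9408 × 1.1 = 9.835 m.
Braking distance = v²/(2a) = 8.9408² / (2 × 7.546) = 79.938 / 15.092 = 5.297 m.
Total = 9.835 + 5.297 = 15.132 m.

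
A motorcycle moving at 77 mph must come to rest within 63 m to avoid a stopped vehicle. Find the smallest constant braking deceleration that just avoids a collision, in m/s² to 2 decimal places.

77 mph × 0.44704 = 34.4221 m/s.
v² = 2a·d ⇒ a = v²/(2d) = 34.4221² / (2 × 63.000) = 1184.881 / 126.000 = 9.4038 m/s².

Required deceleration ≈ 9.40 m/s²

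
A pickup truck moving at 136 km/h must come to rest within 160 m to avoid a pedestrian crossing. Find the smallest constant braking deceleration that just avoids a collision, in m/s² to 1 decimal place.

136 km/h ÷ 3.6 = 37.7778 m/s.
v² = 2a·d ⇒ a = v²/(2d) = 37.7778² / (2 × 160.000) = 1427.162 / 320.000 = 4.4599 m/s².

Required deceleration ≈ 4.5 m/s²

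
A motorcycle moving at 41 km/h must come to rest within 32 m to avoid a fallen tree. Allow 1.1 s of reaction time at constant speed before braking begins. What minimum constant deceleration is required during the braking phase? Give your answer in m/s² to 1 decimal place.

41 km/h ÷ 3.6 = 11.3889 m/s.
Distance covered during reaction = 11.3889 × 1.1 = 12.528 m.
Distance available for braking: 32 − 12.528 = 19.472 m.
v² = 2a·d ⇒ a = v²/(2d) = 11.3889² / (2 × 19.472) = 129.707 / 38.944 = 3.3306 m/s².

Required deceleration ≈ 3.3 m/s²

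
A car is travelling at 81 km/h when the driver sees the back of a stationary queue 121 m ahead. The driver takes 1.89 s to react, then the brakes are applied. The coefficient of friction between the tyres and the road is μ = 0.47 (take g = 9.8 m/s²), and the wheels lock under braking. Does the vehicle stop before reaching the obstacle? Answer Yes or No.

Yes

81 km/h ÷ 3.6 = 22.5000 m/s.
a = μg = 0.47 × 9.8 = 4.606 m/s².
Reaction distance = 22.5000 × 1.89 = 42.525 m.
Braking distance = v²/(2a) = 506.250 / 9.212 = 54.955 m.
Total stopping distance = 42.525 + 54.955 = 97.480 m, vs 121 m available — it stops with 121 − 97.480 = 23.520 m to spare.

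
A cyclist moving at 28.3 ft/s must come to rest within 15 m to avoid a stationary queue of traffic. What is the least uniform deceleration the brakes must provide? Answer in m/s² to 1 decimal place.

Required deceleration ≈ 2.5 m/s²

28.3 ft/s × 0.3048 = 8.6258 m/s.
v² = 2a·d ⇒ a = v²/(2d) = 8.6258² / (2 × 15.000) = 74.404 / 30.000 = 2.4801 m/s².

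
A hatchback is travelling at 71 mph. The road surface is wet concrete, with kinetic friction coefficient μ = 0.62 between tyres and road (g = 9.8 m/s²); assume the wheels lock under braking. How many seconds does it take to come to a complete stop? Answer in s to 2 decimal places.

71 mph × 0.44704 = 31.7398 m/s.
a = μg = 0.62 × 9.8 = 6.076 m/s².
Braking time = v/a = 31.7398 / 6.076 = 5.224 s.

Braking time ≈ 5.22 s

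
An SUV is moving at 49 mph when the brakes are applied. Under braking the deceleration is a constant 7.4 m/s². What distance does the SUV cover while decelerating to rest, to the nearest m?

Braking distance ≈ 32 m

49 mph × 0.44704 = 21.9050 m/s.
Braking distance = v²/(2a) = 21.9050² / (2 × 7.400) = 479.829 / 14.800 = 32.421 m.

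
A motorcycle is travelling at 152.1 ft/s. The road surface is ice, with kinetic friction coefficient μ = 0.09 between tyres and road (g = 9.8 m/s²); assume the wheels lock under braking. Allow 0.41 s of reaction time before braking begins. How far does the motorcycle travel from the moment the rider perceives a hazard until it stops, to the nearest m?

Total stopping distance ≈ 1237 m

152.1 ft/s × 0.3048 = 46.3601 m/s.
a = μg = 0.09 × 9.8 = 0.882 m/s².
Reaction distance = v·t_r = 46.3601 × 0.41 = 19.008 m.
Braking distance = v²/(2a) = 46.3601² / (2 × 0.882) = 2149.259 / 1.764 = 1218.401 m.
Total = 19.008 + 1218.401 = 1237.409 m.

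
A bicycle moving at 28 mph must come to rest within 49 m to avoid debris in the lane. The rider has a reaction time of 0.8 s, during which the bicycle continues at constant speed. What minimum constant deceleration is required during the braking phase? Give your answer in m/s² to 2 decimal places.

28 mph × 0.44704 = 12.5171 m/s.
Distance covered during reaction = 12.5171 × 0.8 = 10.014 m.
Distance available for braking: 49 − 10.014 = 38.986 m.
v² = 2a·d ⇒ a = v²/(2d) = 12.5171² / (2 × 38.986) = 156.678 / 77.972 = 2.0094 m/s².

Required deceleration ≈ 2.01 m/s²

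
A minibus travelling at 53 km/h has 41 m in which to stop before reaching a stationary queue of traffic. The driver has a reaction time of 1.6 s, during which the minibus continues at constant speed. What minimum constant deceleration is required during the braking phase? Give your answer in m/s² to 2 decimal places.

Required deceleration ≈ 6.21 m/s²

53 km/h ÷ 3.6 = 14.7222 m/s.
Distance covered during reaction = 14.7222 × 1.6 = 23.556 m.
Distance available for braking: 41 − 23.556 = 17.444 m.
v² = 2a·d ⇒ a = v²/(2d) = 14.7222² / (2 × 17.444) = 216.743 / 34.888 = 6.2125 m/s².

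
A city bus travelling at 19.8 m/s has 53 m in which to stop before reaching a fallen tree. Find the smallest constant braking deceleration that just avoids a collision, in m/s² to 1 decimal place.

v² = 2a·d ⇒ a = v²/(2d) = 19.8000² / (2 × 53.000) = 392.040 / 106.000 = 3.6985 m/s².

Required deceleration ≈ 3.7 m/s²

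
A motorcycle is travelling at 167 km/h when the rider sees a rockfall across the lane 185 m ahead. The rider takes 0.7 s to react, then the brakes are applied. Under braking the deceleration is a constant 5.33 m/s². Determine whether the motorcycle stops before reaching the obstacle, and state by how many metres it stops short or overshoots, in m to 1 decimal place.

No — it overshoots by 49.3 m

167 km/h ÷ 3.6 = 46.3889 m/s.
Reaction distance = 46.3889 × 0.7 = 32.472 m.
Braking distance = v²/(2a) = 2151.930 / 10.660 = 201.870 m.
Total stopping distance = 32.472 + 201.870 = 234.342 m, vs 185 m available — it cannot stop in time and overshoots by 234.342 − 185 = 49.342 m.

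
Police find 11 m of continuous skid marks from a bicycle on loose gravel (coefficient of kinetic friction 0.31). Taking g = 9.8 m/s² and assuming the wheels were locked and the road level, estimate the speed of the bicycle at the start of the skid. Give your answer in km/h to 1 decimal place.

Initial speed ≈ 29.4 km/h

Deceleration a = μg = 0.31 × 9.8 = 3.038 m/s².
v = √(2a·d) = √(2 × 3.038 × 11) = √66.836 = 8.1753 m/s.
= 8.1753 × 3.6 = 29.431 km/h.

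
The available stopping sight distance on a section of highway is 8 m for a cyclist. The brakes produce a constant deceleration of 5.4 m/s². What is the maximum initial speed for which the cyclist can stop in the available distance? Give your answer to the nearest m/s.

Maximum speed ≈ 9 m/s

v²/(2a) = d ⇒ v = √(2 × 5.400 × 8) = √86.40 = 9.2952 m/s.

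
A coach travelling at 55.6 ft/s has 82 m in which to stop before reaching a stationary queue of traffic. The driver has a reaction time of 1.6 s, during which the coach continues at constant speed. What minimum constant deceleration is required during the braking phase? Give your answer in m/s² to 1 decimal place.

55.6 ft/s × 0.3048 = 16.9469 m/s.
Distance covered during reaction = 16.9469 × 1.6 = 27.115 m.
Distance available for braking: 82 − 27.115 = 54.885 m.
v² = 2a·d ⇒ a = v²/(2d) = 16.9469² / (2 × 54.885) = 287.197 / 109.770 = 2.6164 m/s².

Required deceleration ≈ 2.6 m/s²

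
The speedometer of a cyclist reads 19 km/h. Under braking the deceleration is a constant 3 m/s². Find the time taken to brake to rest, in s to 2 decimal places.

Braking time ≈ 1.76 s

19 km/h ÷ 3.6 = 5.2778 m/s.
Braking time = v/a = 5.2778 / 3.000 = 1.759 s.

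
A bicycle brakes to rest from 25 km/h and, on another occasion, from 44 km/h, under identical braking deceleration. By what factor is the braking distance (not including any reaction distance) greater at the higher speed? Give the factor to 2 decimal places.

Factor ≈ 3.10

Braking distance d = v²/(2a), so with a fixed, d ∝ v².
Factor = (44/25)² = 1.7600² = 3.0976.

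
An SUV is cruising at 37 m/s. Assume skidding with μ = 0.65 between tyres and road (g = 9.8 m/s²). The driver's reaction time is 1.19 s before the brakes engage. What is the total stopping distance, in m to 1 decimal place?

Total stopping distance ≈ 151.5 m

a = μg = 0.65 × 9.8 = 6.370 m/s².
Reaction distance = v·t_r = 37.0000 × 1.19 = 44.030 m.
Braking distance = v²/(2a) = 37.0000² / (2 × 6.370) = 1369.000 / 12.740 = 107.457 m.
Total = 44.030 + 107.457 = 151.487 m.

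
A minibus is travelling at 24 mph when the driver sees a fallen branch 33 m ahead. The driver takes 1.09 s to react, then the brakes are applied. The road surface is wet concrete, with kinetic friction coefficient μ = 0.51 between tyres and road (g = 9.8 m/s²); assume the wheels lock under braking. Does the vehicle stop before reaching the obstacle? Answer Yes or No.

Yes

24 mph × 0.44704 = 10.7290 m/s.
a = μg = 0.51 × 9.8 = 4.998 m/s².
Reaction distance = 10.7290 × 1.09 = 11.695 m.
Braking distance = v²/(2a) = 115.111 / 9.996 = 11.516 m.
Total stopping distance = 11.695 + 11.516 = 23.211 m, vs 33 m available — it stops with 33 − 23.211 = 9.789 m to spare.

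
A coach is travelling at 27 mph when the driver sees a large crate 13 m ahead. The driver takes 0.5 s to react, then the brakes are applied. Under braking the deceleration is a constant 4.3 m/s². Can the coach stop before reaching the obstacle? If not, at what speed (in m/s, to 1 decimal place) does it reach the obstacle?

27 mph × 0.44704 = 12.0701 m/s.
Reaction distance = 12.0701 × 0.5 = 6.035 m.
Braking distance needed to stop: v²/(2a) = 145.687 / 8.600 = 16.940 m, so total needed = 6.035 + 16.940 = 22.975 m > 13 m — it cannot stop.
Distance remaining when braking begins: 13 − 6.035 = 6.965 m.
v² = v₀² − 2a·d = 145.687 − 2 × 4.300 × 6.965 = 85.788 m²/s².
v = √85.788 = 9.262 m/s.

No — it strikes the obstacle at 9.3 m/s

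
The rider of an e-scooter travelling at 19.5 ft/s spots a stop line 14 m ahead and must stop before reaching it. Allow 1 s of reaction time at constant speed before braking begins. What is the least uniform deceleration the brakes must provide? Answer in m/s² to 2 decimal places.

19.5 ft/s × 0.3048 = 5.9436 m/s.
Distance covered during reaction = 5.9436 × 1 = 5.944 m.
Distance available for braking: 14 − 5.944 = 8.056 m.
v² = 2a·d ⇒ a = v²/(2d) = 5.9436² / (2 × 8.056) = 35.326 / 16.112 = 2.1925 m/s².

Required deceleration ≈ 2.19 m/s²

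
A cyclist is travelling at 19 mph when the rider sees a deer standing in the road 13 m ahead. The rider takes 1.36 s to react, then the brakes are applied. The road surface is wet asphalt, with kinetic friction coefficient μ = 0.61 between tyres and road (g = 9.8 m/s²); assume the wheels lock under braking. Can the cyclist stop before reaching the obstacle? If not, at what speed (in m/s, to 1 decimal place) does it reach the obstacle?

No — it strikes the obstacle at 7.4 m/s

19 mph × 0.44704 = 8.4938 m/s.
a = μg = 0.61 × 9.8 = 5.978 m/s².
Reaction distance = 8.4938 × 1.36 = 11.552 m.
Braking distance needed to stop: v²/(2a) = 72.145 / 11.956 = 6.034 m, so total needed = 11.552 + 6.034 = 17.586 m > 13 m — it cannot stop.
Distance remaining when braking begins: 13 − 11.552 = 1.448 m.
v² = v₀² − 2a·d = 72.145 − 2 × 5.978 × 1.448 = 54.833 m²/s².
v = √54.833 = 7.405 m/s.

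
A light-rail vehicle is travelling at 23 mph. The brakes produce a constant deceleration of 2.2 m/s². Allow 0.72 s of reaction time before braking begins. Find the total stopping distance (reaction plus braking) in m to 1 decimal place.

23 mph × 0.44704 = 10.2819 m/s.
Reaction distance = v·t_r = 10.2819 × 0.72 = 7.403 m.
Braking distance = v²/(2a) = 10.2819² / (2 × 2.200) = 105.717 / 4.400 = 24.027 m.
Total = 7.403 + 24.027 = 31.430 m.

Total stopping distance ≈ 31.4 m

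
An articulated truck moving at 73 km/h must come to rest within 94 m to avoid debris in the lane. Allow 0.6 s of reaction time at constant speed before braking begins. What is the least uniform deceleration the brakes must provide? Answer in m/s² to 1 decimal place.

Required deceleration ≈ 2.5 m/s²

73 km/h ÷ 3.6 = 20.2778 m/s.
Distance covered during reaction = 20.2778 × 0.6 = 12.167 m.
Distance available for braking: 94 − 12.167 = 81.833 m.
v² = 2a·d ⇒ a = v²/(2d) = 20.2778² / (2 × 81.833) = 411.189 / 163.666 = 2.5124 m/s².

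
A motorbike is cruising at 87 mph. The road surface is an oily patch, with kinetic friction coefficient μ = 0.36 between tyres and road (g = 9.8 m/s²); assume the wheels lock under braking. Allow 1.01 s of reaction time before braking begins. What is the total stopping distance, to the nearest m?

87 mph × 0.44704 = 38.8925 m/s.
a = μg = 0.36 × 9.8 = 3.528 m/s².
Reaction distance = v·t_r = 38.8925 × 1.01 = 39.281 m.
Braking distance = v²/(2a) = 38.8925² / (2 × 3.528) = 1512.627 / 7.056 = 214.375 m.
Total = 39.281 + 214.375 = 253.656 m.

Total stopping distance ≈ 254 m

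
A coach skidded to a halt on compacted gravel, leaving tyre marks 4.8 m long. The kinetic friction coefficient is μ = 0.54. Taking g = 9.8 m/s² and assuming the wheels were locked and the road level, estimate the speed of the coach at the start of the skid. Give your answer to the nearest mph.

Deceleration a = μg = 0.54 × 9.8 = 5.292 m/s².
v = √(2a·d) = √(2 × 5.292 × 4.8) = √50.803 = 7.1276 m/s.
= 7.1276 ÷ 0.44704 = 15.944 mph.

Initial speed ≈ 16 mph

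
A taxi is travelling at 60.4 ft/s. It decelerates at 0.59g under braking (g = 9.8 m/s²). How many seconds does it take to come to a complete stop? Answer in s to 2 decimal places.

Braking time ≈ 3.18 s

60.4 ft/s × 0.3048 = 18.4099 m/s.
a = 0.59 × 9.8 = 5.782 m/s².
Braking time = v/a = 18.4099 / 5.782 = 3.184 s.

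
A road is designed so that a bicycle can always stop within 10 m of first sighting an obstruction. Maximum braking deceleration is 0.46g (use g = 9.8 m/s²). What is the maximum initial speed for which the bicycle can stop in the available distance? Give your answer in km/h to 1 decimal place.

Maximum speed ≈ 34.2 km/h

a = 0.46 × 9.8 = 4.508 m/s².
v²/(2a) = d ⇒ v = √(2 × 4.508 × 10) = √90.16 = 9.4953 m/s.
9.4953 m/s × 3.6 = 34.183 km/h.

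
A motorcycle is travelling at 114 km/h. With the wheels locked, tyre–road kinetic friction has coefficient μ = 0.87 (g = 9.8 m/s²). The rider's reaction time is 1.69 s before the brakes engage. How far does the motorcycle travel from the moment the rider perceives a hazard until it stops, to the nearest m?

Total stopping distance ≈ 112 m

114 km/h ÷ 3.6 = 31.6667 m/s.
a = μg = 0.87 × 9.8 = 8.526 m/s².
Reaction distance = v·t_r = 31.6667 × 1.69 = 53.517 m.
Braking distance = v²/(2a) = 31.6667² / (2 × 8.526) = 1002.780 / 17.052 = 58.807 m.
Total = 53.517 + 58.807 = 112.324 m.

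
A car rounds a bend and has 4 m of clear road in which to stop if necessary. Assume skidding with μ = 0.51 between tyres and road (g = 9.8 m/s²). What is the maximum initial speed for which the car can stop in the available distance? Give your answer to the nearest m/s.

Maximum speed ≈ 6 m/s

a = μg = 0.51 × 9.8 = 4.998 m/s².
v²/(2a) = d ⇒ v = √(2 × 4.998 × 4) = √39.98 = 6.3230 m/s.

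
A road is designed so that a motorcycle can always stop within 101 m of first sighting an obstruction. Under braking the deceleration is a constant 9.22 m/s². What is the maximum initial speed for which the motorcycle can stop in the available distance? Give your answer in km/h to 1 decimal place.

Maximum speed ≈ 155.4 km/h

v²/(2a) = d ⇒ v = √(2 × 9.220 × 101) = √1862.44 = 43.1560 m/s.
43.1560 m/s × 3.6 = 155.362 km/h.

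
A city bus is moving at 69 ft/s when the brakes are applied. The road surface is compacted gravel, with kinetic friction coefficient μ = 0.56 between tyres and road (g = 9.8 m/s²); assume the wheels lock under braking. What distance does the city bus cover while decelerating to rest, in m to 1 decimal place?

69 ft/s × 0.3048 = 21.0312 m/s.
a = μg = 0.56 × 9.8 = 5.488 m/s².
Braking distance = v²/(2a) = 21.0312² / (2 × 5.488) = 442.311 / 10.976 = 40.298 m.

Braking distance ≈ 40.3 m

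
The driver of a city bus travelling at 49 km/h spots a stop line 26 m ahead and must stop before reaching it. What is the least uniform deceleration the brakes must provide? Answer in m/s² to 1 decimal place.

49 km/h ÷ 3.6 = 13.6111 m/s.
v² = 2a·d ⇒ a = v²/(2d) = 13.6111² / (2 × 26.000) = 185.262 / 52.000 = 3.5627 m/s².

Required deceleration ≈ 3.6 m/s²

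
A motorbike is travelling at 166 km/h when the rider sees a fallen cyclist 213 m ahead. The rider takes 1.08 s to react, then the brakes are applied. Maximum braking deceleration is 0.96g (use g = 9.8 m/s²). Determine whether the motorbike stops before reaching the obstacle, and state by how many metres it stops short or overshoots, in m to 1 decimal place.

166 km/h ÷ 3.6 = 46.1111 m/s.
a = 0.96 × 9.8 = 9.408 m/s².
Reaction distance = 46.1111 × 1.08 = 49.800 m.
Braking distance = v²/(2a) = 2126.234 / 18.816 = 113.001 m.
Total stopping distance = 49.800 + 113.001 = 162.801 m, vs 213 m available — it stops with 213 − 162.801 = 50.199 m to spare.

Yes — it stops 50.2 m short of the obstacle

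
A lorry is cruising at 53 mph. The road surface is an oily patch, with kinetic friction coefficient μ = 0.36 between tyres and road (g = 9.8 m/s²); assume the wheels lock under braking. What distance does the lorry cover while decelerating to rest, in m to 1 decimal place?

53 mph × 0.44704 = 23.6931 m/s.
a = μg = 0.36 × 9.8 = 3.528 m/s².
Braking distance = v²/(2a) = 23.6931² / (2 × 3.528) = 561.363 / 7.056 = 79.558 m.

Braking distance ≈ 79.6 m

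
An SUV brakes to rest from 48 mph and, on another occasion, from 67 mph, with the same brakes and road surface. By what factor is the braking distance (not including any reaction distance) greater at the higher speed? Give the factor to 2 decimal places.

Factor ≈ 1.95

Braking distance d = v²/(2a), so with a fixed, d ∝ v².
Factor = (67/48)² = 1.3958² = 1.9483.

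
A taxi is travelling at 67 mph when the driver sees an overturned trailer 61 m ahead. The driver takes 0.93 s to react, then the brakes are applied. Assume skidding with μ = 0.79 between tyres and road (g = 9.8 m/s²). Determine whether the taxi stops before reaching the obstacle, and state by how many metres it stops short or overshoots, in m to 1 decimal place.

67 mph × 0.44704 = 29.9517 m/s.
a = μg = 0.79 × 9.8 = 7.742 m/s².
Reaction distance = 29.9517 × 0.93 = 27.855 m.
Braking distance = v²/(2a) = 897.104 / 15.484 = 57.937 m.
Total stopping distance = 27.855 + 57.937 = 85.792 m, vs 61 m available — it cannot stop in time and overshoots by 85.792 − 61 = 24.792 m.

No — it overshoots by 24.8 m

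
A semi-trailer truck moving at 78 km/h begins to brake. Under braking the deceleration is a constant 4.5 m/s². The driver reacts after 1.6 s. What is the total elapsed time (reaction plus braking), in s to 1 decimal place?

Total time ≈ 6.4 s

78 km/h ÷ 3.6 = 21.6667 m/s.
Braking time = v/a = 21.6667 / 4.500 = 4.815 s.
Total = 1.6 + 4.815 = 6.415 s.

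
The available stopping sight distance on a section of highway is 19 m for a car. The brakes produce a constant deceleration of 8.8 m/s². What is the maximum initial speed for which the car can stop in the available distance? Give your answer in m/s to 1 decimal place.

Maximum speed ≈ 18.3 m/s

v²/(2a) = d ⇒ v = √(2 × 8.800 × 19) = √334.40 = 18.2866 m/s.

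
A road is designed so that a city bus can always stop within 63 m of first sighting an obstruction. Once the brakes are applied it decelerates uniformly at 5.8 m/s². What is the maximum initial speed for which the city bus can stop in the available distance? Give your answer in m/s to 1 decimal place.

v²/(2a) = d ⇒ v = √(2 × 5.800 × 63) = √730.80 = 27.0333 m/s.

Maximum speed ≈ 27.0 m/s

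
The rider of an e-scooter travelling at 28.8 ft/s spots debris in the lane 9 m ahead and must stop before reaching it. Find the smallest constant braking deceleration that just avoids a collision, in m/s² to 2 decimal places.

28.8 ft/s × 0.3048 = 8.7782 m/s.
v² = 2a·d ⇒ a = v²/(2d) = 8.7782² / (2 × 9.000) = 77.057 / 18.000 = 4.2809 m/s².

Required deceleration ≈ 4.28 m/s²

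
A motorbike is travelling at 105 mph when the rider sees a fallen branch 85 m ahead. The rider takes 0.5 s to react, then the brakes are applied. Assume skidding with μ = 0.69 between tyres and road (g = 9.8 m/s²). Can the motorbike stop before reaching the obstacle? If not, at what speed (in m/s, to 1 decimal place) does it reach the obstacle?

105 mph × 0.44704 = 46.9392 m/s.
a = μg = 0.69 × 9.8 = 6.762 m/s².
Reaction distance = 46.9392 × 0.5 = 23.470 m.
Braking distance needed to stop: v²/(2a) = 2203.288 / 13.524 = 162.917 m, so total needed = 23.470 + 162.917 = 186.387 m > 85 m — it cannot stop.
Distance remaining when braking begins: 85 − 23.470 = 61.530 m.
v² = v₀² − 2a·d = 2203.288 − 2 × 6.762 × 61.530 = 1371.156 m²/s².
v = √1371.156 = 37.029 m/s.

No — it strikes the obstacle at 37.0 m/s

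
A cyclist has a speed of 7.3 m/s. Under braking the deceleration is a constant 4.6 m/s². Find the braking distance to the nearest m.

Braking distance ≈ 6 m

Braking distance = v²/(2a) = 7.3000² / (2 × 4.600) = 53.290 / 9.200 = 5.792 m.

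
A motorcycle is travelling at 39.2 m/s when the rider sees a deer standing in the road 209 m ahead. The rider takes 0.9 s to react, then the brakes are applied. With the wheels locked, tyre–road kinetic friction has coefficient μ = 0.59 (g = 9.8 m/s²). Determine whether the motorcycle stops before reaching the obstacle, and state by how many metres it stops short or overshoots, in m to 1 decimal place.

Yes — it stops 40.8 m short of the obstacle

a = μg = 0.59 × 9.8 = 5.782 m/s².
Reaction distance = 39.2000 × 0.9 = 35.280 m.
Braking distance = v²/(2a) = 1536.640 / 11.564 = 132.881 m.
Total stopping distance = 35.280 + 132.881 = 168.161 m, vs 209 m available — it stops with 209 − 168.161 = 40.839 m to spare.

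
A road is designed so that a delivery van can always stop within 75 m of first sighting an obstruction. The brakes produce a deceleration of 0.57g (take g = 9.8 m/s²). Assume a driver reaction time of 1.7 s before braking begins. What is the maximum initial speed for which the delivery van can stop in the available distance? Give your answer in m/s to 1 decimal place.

a = 0.57 × 9.8 = 5.586 m/s².
Stopping distance: v·t_r + v²/(2a) = 75 with t_r = 1.7 s and a = 5.586 m/s².
So v² + 18.992 v − 837.90 = 0.
Positive root: v = −a·t_r + √((a·t_r)² + 2a·d) = −9.496 + √(90.174 + 837.90) = 20.9683 m/s.

Maximum speed ≈ 21.0 m/s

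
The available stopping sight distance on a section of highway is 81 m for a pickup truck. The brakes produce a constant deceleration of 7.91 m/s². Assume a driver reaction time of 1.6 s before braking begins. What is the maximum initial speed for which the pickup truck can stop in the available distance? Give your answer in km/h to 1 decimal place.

Maximum speed ≈ 91.1 km/h

Stopping distance: v·t_r + v²/(2a) = 81 with t_r = 1.6 s and a = 7.910 m/s².
So v² + 25.312 v − 1281.42 = 0.
Positive root: v = −a·t_r + √((a·t_r)² + 2a·d) = −12.656 + √(160.174 + 1281.42) = 25.3123 m/s.
25.3123 m/s × 3.6 = 91.124 km/h.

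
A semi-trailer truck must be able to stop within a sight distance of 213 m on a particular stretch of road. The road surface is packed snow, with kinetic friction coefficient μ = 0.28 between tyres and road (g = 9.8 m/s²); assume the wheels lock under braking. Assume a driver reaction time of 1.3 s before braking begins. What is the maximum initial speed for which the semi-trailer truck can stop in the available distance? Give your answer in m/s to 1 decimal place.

a = μg = 0.28 × 9.8 = 2.744 m/s².
Stopping distance: v·t_r + v²/(2a) = 213 with t_r = 1.3 s and a = 2.744 m/s².
So v² + 7.134 v − 1168.94 = 0.
Positive root: v = −a·t_r + √((a·t_r)² + 2a·d) = −3.567 + √(12.723 + 1168.94) = 30.8083 m/s.

Maximum speed ≈ 30.8 m/s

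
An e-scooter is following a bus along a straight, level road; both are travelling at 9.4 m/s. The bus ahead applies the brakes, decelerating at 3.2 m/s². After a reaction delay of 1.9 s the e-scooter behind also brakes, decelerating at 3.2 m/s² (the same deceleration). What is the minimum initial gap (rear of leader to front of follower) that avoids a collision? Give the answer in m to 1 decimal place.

Leader travels v²/(2a_L) = 88.360 / 6.400 = 13.806 m before stopping.
Follower covers v·t_r = 9.4000 × 1.9 = 17.860 m while reacting, then v²/(2a_F) = 88.360 / 6.400 = 13.806 m while braking, for a total of 17.860 + 13.806 = 31.666 m.
Since a_F ≤ a_L and the follower starts braking later, the follower is never slower than the leader, so the closest approach is when both have stopped.
Minimum gap = 31.666 − 13.806 = 17.860 m.

Minimum gap ≈ 17.9 m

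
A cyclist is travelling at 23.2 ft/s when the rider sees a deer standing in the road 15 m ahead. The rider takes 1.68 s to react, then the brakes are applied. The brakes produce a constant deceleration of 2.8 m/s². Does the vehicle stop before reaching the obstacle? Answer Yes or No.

No

23.2 ft/s × 0.3048 = 7.0714 m/s.
Reaction distance = 7.0714 × 1.68 = 11.880 m.
Braking distance = v²/(2a) = 50.005 / 5.600 = 8.929 m.
Total stopping distance = 11.880 + 8.929 = 20.809 m, vs 15 m available — it cannot stop in time and overshoots by 20.809 − 15 = 5.809 m.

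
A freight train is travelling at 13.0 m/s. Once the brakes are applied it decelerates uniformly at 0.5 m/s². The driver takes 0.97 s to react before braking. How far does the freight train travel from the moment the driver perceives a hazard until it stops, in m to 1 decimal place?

Total stopping distance ≈ 181.6 m

Reaction distance = v·t_r = 13.0000 × 0.97 = 12.610 m.
Braking distance = v²/(2a) = 13.0000² / (2 × 0.500) = 169.000 / 1.000 = 169.000 m.
Total = 12.610 + 169.000 = 181.610 m.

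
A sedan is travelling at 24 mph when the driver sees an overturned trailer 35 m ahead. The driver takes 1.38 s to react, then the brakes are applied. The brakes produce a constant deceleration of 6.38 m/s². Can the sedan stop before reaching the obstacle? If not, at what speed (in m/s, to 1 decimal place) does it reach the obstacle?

Yes — it stops about 11.2 m short of the obstacle, so it never reaches it

24 mph × 0.44704 = 10.7290 m/s.
Reaction distance = 10.7290 × 1.38 = 14.806 m.
Braking distance = v²/(2a) = 115.111 / 12.760 = 9.021 m.
Total stopping distance = 14.806 + 9.021 = 23.827 m, vs 35 m available — it stops with 35 − 23.827 = 11.173 m to spare.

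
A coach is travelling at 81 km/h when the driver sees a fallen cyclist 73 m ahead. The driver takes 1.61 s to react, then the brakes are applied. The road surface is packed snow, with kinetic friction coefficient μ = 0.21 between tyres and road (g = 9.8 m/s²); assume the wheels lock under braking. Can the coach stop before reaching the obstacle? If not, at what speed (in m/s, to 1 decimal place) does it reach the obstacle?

81 km/h ÷ 3.6 = 22.5000 m/s.
a = μg = 0.21 × 9.8 = 2.058 m/s².
Reaction distance = 22.5000 × 1.61 = 36.225 m.
Braking distance needed to stop: v²/(2a) = 506.250 / 4.116 = 122.996 m, so total needed = 36.225 + 122.996 = 159.221 m > 73 m — it cannot stop.
Distance remaining when braking begins: 73 − 36.225 = 36.775 m.
v² = v₀² − 2a·d = 506.250 − 2 × 2.058 × 36.775 = 354.884 m²/s².
v = √354.884 = 18.838 m/s.

No — it strikes the obstacle at 18.8 m/s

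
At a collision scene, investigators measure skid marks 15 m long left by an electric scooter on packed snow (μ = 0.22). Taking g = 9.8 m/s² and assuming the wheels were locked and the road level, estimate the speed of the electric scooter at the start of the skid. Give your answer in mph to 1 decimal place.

Deceleration a = μg = 0.22 × 9.8 = 2.156 m/s².
v = √(2a·d) = √(2 × 2.156 × 15) = √64.680 = 8.0424 m/s.
= 8.0424 ÷ 0.44704 = 17.990 mph.

Initial speed ≈ 18.0 mph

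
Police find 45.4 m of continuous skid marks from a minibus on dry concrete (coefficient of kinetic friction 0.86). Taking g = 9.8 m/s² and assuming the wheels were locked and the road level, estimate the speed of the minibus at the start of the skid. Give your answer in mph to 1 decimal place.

Deceleration a = μg = 0.86 × 9.8 = 8.428 m/s².
v = √(2a·d) = √(2 × 8.428 × 45.4) = √765.262 = 27.6634 m/s.
= 27.6634 ÷ 0.44704 = 61.881 mph.

Initial speed ≈ 61.9 mph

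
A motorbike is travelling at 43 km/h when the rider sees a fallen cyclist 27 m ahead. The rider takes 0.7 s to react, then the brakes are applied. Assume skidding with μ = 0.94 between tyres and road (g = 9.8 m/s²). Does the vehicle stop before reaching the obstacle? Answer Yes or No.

43 km/h ÷ 3.6 = 11.9444 m/s.
a = μg = 0.94 × 9.8 = 9.212 m/s².
Reaction distance = 11.9444 × 0.7 = 8.361 m.
Braking distance = v²/(2a) = 142.669 / 18.424 = 7.744 m.
Total stopping distance = 8.361 + 7.744 = 16.105 m, vs 27 m available — it stops with 27 − 16.105 = 10.895 m to spare.

Yes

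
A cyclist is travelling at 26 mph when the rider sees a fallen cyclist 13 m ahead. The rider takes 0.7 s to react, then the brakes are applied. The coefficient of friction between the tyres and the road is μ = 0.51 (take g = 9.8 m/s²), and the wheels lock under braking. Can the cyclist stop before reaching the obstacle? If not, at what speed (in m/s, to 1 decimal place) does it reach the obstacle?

No — it strikes the obstacle at 9.3 m/s

26 mph × 0.44704 = 11.6230 m/s.
a = μg = 0.51 × 9.8 = 4.998 m/s².
Reaction distance = 11.6230 × 0.7 = 8.136 m.
Braking distance needed to stop: v²/(2a) = 135.094 / 9.996 = 13.515 m, so total needed = 8.136 + 13.515 = 21.651 m > 13 m — it cannot stop.
Distance remaining when braking begins: 13 − 8.136 = 4.864 m.
v² = v₀² − 2a·d = 135.094 − 2 × 4.998 × 4.864 = 86.473 m²/s².
v = √86.473 = 9.299 m/s.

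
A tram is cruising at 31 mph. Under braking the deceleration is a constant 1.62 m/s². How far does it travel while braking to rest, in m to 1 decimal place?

Braking distance ≈ 59.3 m

31 mph × 0.44704 = 13.8582 m/s.
Braking distance = v²/(2a) = 13.8582² / (2 × 1.620) = 192.050 / 3.240 = 59.275 m.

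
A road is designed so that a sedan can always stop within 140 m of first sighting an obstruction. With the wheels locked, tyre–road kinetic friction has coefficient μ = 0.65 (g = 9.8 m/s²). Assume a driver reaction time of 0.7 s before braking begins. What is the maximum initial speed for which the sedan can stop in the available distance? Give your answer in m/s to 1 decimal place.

a = μg = 0.65 × 9.8 = 6.370 m/s².
Stopping distance: v·t_r + v²/(2a) = 140 with t_r = 0.7 s and a = 6.370 m/s².
So v² + 8.918 v − 1783.60 = 0.
Positive root: v = −a·t_r + √((a·t_r)² + 2a·d) = −4.459 + √(19.883 + 1783.60) = 38.0084 m/s.

Maximum speed ≈ 38.0 m/s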